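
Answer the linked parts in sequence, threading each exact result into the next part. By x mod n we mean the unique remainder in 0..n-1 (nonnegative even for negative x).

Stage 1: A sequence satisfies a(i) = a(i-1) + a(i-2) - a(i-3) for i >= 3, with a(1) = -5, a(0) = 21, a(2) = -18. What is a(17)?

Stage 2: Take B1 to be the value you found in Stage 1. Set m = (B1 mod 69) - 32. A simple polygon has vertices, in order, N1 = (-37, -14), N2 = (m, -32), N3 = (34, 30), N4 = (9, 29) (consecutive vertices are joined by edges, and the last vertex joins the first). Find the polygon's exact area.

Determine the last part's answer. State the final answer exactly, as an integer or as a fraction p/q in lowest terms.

Stage 1: a(3) = 1*(-18) + 1*(-5) - 1*(21) = -44; iterating: a(3)=-44, a(4)=-57, a(5)=-83, a(6)=-96, a(7)=-122, a(8)=-135, a(9)=-161, a(10)=-174, a(11)=-200, a(12)=-213, a(13)=-239, a(14)=-252, a(15)=-278, a(16)=-291, a(17)=-317; answer -317
Stage 2: B1 = -317; m = -4; cross terms: (-37*-32 - -4*-14)=1128, (-4*30 - 34*-32)=968, (34*29 - 9*30)=716, (9*-14 - -37*29)=947; twice the area = |3759| = 3759; area = 3759/2; answer 3759/2

3759/2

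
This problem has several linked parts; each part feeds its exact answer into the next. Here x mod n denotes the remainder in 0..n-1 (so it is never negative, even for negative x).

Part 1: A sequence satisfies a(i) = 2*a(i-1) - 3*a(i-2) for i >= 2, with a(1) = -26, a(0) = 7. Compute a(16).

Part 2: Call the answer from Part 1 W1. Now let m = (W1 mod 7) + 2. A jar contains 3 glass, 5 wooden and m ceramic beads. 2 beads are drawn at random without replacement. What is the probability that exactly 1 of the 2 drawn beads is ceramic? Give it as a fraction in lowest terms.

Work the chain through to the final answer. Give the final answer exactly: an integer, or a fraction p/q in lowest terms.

Part 1: a(2) = 2*(-26) - 3*(7) = -73; iterating: a(2)=-73, a(3)=-68, a(4)=83, a(5)=370, a(6)=491, a(7)=-128, a(8)=-1729, a(9)=-3074, a(10)=-961, a(11)=7300, a(12)=17483, a(13)=13066, a(14)=-26317, a(15)=-91832, a(16)=-104713; answer -104713
Part 2: W1 = -104713; m = 2; total draws C(10,2) = 45; favorable C(2,1)*C(8,1) = 16; P = 16/45; answer 16/45

16/45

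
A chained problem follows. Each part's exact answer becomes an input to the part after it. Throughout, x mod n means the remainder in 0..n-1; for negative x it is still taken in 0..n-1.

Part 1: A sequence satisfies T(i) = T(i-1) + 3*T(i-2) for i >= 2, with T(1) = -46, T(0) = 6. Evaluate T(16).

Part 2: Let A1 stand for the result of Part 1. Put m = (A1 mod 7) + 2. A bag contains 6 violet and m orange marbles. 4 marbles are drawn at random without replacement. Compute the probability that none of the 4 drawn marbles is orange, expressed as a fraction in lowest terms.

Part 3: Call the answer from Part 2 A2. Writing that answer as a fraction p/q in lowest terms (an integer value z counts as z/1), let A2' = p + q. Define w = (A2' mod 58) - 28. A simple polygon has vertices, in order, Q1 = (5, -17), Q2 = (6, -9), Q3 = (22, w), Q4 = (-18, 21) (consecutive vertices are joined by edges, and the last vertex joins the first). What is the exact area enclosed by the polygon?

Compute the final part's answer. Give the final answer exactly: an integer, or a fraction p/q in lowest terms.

Part 1: T(2) = 1*(-46) + 3*(6) = -28; iterating: T(2)=-28, T(3)=-166, T(4)=-250, T(5)=-748, T(6)=-1498, T(7)=-3742, T(8)=-8236, T(9)=-19462, T(10)=-44170, T(11)=-102556, T(12)=-235066, T(13)=-542734, T(14)=-1247932, T(15)=-2876134, T(16)=-6619930; answer -6619930
Part 2: A1 = -6619930; m = 7; total draws C(13,4) = 715; favorable C(6,4) = 15; P = 3/143; answer 3/143
Part 3: A2 = 3/143; threaded value p + q = 146; w = 2; cross terms: (5*-9 - 6*-17)=57, (6*2 - 22*-9)=210, (22*21 - -18*2)=498, (-18*-17 - 5*21)=201; twice the area = |966| = 966; area = 483; answer 483

483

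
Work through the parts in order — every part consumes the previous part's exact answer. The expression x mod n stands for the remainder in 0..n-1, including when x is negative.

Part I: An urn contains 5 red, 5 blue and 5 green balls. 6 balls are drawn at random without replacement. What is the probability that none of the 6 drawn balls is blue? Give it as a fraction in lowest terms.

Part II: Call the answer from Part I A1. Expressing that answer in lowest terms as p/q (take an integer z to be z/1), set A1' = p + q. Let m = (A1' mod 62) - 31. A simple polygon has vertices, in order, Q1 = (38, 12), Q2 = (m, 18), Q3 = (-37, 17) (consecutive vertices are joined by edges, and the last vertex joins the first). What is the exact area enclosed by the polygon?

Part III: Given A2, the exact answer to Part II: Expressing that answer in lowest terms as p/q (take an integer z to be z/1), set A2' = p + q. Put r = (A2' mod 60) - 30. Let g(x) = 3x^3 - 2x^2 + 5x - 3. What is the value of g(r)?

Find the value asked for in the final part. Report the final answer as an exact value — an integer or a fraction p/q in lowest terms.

51503

Part I: total draws C(15,6) = 5005; favorable C(10,6) = 210; P = 6/143; answer 6/143
Part II: A1 = 6/143; threaded value p + q = 149; m = -6; cross terms: (38*18 - -6*12)=756, (-6*17 - -37*18)=564, (-37*12 - 38*17)=-1090; twice the area = |230| = 230; area = 115; answer 115
Part III: A2 = 115; threaded value p + q = 116; r = 26; 3*(26)^3 - 2*(26)^2 + 5*(26)^1 - 3 = (52728) + (-1352) + (130) + (-3) = 51503; answer 51503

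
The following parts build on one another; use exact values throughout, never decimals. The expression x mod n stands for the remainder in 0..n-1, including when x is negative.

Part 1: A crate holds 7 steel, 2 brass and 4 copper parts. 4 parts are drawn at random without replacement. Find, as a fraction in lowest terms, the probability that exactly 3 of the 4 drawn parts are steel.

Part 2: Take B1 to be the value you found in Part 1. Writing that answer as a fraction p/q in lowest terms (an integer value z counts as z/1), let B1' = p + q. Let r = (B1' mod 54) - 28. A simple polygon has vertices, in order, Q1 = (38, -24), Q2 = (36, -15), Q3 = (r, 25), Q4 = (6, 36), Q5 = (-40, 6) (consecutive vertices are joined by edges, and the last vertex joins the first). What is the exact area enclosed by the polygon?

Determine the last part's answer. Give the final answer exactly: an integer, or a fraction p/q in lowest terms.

Part 1: total draws C(13,4) = 715; favorable C(7,3)*C(6,1) = 210; P = 42/143; answer 42/143
Part 2: B1 = 42/143; threaded value p + q = 185; r = -5; cross terms: (38*-15 - 36*-24)=294, (36*25 - -5*-15)=825, (-5*36 - 6*25)=-330, (6*6 - -40*36)=1476, (-40*-24 - 38*6)=732; twice the area = |2997| = 2997; area = 2997/2; answer 2997/2

2997/2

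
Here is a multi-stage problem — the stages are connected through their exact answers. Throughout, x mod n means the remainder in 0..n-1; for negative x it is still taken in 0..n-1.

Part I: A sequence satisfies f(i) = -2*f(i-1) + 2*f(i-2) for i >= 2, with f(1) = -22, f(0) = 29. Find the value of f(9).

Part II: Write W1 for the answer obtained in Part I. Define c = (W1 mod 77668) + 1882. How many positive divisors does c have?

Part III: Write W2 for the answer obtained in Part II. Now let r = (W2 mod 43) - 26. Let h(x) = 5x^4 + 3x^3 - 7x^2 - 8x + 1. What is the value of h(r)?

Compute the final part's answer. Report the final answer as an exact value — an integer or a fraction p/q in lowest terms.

505261

Part I: f(2) = -2*(-22) + 2*(29) = 102; iterating: f(2)=102, f(3)=-248, f(4)=700, f(5)=-1896, f(6)=5192, f(7)=-14176, f(8)=38736, f(9)=-105824; answer -105824
Part II: W1 = -105824; c = 51394; 51394 = 2 * 7 * 3671; number of divisors = (1+1) * (1+1) * (1+1) = 8; answer 8
Part III: W2 = 8; r = -18; 5*(-18)^4 + 3*(-18)^3 - 7*(-18)^2 - 8*(-18)^1 + 1 = (524880) + (-17496) + (-2268) + (144) + (1) = 505261; answer 505261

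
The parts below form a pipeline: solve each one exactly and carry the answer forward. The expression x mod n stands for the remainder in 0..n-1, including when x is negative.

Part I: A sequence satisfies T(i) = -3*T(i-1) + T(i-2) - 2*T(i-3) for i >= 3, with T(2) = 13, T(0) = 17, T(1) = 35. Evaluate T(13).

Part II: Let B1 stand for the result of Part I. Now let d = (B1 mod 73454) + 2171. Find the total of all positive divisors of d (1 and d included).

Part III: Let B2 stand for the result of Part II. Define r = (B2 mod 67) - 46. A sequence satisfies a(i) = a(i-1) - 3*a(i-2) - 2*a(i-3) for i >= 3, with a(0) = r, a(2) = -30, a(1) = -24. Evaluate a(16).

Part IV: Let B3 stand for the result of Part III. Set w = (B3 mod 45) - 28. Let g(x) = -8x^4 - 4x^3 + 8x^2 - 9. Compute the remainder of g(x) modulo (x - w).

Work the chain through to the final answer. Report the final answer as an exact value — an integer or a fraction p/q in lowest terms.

Part I: T(3) = -3*(13) + 1*(35) - 2*(17) = -38; iterating: T(3)=-38, T(4)=57, T(5)=-235, T(6)=838, T(7)=-2863, T(8)=9897, T(9)=-34230, T(10)=118313, T(11)=-408963, T(12)=1413662, T(13)=-4886575; answer -4886575
Part II: B1 = -4886575; d = 37014; 37014 = 2 * 3 * 31 * 199; sigma = (1 + 2) * (1 + 3) * (1 + 31) * (1 + 199) = 3 * 4 * 32 * 200 = 76800; answer 76800
Part III: B2 = 76800; r = -28; a(3) = 1*(-30) - 3*(-24) - 2*(-28) = 98; iterating: a(3)=98, a(4)=236, a(5)=2, a(6)=-902, a(7)=-1380, a(8)=1322, a(9)=7266, a(10)=6060, a(11)=-18382, a(12)=-51094, a(13)=-8068, a(14)=181978, a(15)=308370, a(16)=-221428; answer -221428
Part IV: B3 = -221428; w = -11; remainder = value at the root: -8*(-11)^4 - 4*(-11)^3 + 8*(-11)^2 - 9 = (-117128) + (5324) + (968) + (-9) = -110845; answer -110845

-110845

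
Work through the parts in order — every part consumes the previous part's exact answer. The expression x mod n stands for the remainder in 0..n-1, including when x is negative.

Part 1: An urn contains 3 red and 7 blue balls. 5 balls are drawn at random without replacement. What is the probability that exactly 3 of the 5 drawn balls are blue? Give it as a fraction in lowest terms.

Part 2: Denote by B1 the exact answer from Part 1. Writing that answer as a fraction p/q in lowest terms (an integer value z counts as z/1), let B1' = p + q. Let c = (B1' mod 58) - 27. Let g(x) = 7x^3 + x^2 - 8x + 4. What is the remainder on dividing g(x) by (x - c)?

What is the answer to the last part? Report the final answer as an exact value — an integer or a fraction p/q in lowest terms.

-6816

Part 1: total draws C(10,5) = 252; favorable C(7,3)*C(3,2) = 105; P = 5/12; answer 5/12
Part 2: B1 = 5/12; threaded value p + q = 17; c = -10; remainder = value at the root: 7*(-10)^3 + 1*(-10)^2 - 8*(-10)^1 + 4 = (-7000) + (100) + (80) + (4) = -6816; answer -6816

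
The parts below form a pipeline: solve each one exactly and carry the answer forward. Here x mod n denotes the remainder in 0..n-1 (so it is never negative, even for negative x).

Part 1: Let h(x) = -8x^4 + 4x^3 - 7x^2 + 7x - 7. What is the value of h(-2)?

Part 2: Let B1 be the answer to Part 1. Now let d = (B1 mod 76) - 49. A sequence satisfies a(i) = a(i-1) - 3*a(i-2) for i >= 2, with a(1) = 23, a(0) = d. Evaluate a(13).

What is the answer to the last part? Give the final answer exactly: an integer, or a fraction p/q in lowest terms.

Part 1: -8*(-2)^4 + 4*(-2)^3 - 7*(-2)^2 + 7*(-2)^1 - 7 = (-128) + (-32) + (-28) + (-14) + (-7) = -209; answer -209
Part 2: B1 = -209; d = -30; a(2) = 1*(23) - 3*(-30) = 113; iterating: a(2)=113, a(3)=44, a(4)=-295, a(5)=-427, a(6)=458, a(7)=1739, a(8)=365, a(9)=-4852, a(10)=-5947, a(11)=8609, a(12)=26450, a(13)=623; answer 623

623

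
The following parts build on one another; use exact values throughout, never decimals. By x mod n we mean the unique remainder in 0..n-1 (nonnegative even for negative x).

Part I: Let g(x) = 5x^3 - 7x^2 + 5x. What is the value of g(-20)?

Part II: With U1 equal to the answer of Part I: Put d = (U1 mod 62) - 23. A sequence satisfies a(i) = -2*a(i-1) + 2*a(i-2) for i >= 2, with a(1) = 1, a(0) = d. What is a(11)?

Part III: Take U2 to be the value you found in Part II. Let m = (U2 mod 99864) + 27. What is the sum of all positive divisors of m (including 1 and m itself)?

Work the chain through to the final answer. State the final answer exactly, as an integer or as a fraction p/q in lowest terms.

Part I: 5*(-20)^3 - 7*(-20)^2 + 5*(-20)^1 = (-40000) + (-2800) + (-100) = -42900; answer -42900
Part II: U1 = -42900; d = -19; a(2) = -2*(1) + 2*(-19) = -40; iterating: a(2)=-40, a(3)=82, a(4)=-244, a(5)=652, a(6)=-1792, a(7)=4888, a(8)=-13360, a(9)=36496, a(10)=-99712, a(11)=272416; answer 272416
Part III: U2 = 272416; m = 72715; 72715 = 5 * 14543; sigma = (1 + 5) * (1 + 14543) = 6 * 14544 = 87264; answer 87264

87264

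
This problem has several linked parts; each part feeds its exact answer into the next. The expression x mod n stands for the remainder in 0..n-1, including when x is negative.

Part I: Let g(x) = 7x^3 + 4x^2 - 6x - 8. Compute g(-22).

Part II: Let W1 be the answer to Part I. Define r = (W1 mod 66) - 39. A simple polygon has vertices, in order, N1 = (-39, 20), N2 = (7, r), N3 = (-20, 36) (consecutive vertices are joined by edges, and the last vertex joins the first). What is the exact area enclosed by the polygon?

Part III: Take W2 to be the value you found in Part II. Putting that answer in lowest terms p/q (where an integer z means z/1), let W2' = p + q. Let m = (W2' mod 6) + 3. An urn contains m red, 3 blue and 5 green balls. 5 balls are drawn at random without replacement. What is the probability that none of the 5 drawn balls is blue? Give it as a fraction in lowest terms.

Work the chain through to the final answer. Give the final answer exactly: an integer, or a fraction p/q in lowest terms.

Part I: 7*(-22)^3 + 4*(-22)^2 - 6*(-22)^1 - 8 = (-74536) + (1936) + (132) + (-8) = -72476; answer -72476
Part II: W1 = -72476; r = 19; cross terms: (-39*19 - 7*20)=-881, (7*36 - -20*19)=632, (-20*20 - -39*36)=1004; twice the area = |755| = 755; area = 755/2; answer 755/2
Part III: W2 = 755/2; threaded value p + q = 757; m = 4; total draws C(12,5) = 792; favorable C(9,5) = 126; P = 7/44; answer 7/44

7/44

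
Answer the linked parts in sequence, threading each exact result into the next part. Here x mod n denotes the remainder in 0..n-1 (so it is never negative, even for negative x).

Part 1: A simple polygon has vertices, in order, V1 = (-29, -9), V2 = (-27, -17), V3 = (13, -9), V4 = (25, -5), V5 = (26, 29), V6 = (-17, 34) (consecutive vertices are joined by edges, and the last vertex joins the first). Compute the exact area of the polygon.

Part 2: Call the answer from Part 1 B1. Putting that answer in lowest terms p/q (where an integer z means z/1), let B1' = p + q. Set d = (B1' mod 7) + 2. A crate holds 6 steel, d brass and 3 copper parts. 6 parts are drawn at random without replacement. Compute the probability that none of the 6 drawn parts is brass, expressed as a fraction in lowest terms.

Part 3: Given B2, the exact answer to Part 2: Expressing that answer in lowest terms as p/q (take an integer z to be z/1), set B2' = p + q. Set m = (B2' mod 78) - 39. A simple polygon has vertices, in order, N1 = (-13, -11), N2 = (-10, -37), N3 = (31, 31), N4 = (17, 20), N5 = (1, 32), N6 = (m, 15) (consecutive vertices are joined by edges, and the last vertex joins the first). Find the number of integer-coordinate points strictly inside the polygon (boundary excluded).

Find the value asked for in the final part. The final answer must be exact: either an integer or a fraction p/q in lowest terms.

Part 1: cross terms: (-29*-17 - -27*-9)=250, (-27*-9 - 13*-17)=464, (13*-5 - 25*-9)=160, (25*29 - 26*-5)=855, (26*34 - -17*29)=1377, (-17*-9 - -29*34)=1139; twice the area = |4245| = 4245; area = 4245/2; answer 4245/2
Part 2: B1 = 4245/2; threaded value p + q = 4247; d = 7; total draws C(16,6) = 8008; favorable C(9,6) = 84; P = 3/286; answer 3/286
Part 3: B2 = 3/286; threaded value p + q = 289; m = 16; cross terms: (-13*-37 - -10*-11)=371, (-10*31 - 31*-37)=837, (31*20 - 17*31)=93, (17*32 - 1*20)=524, (1*15 - 16*32)=-497, (16*-11 - -13*15)=19; twice the area = |1347| = 1347; area = 1347/2; boundary points = 1 + 1 + 1 + 4 + 1 + 1 = 9; strictly interior points = area - boundary/2 + 1 = 670; answer 670

670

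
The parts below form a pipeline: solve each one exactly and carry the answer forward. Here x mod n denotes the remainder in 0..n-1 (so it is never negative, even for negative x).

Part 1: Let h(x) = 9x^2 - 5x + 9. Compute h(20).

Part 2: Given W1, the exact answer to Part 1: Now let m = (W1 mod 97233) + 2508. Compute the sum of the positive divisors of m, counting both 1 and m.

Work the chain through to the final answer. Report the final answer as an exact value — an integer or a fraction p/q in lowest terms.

Part 1: 9*(20)^2 - 5*(20)^1 + 9 = (3600) + (-100) + (9) = 3509; answer 3509
Part 2: W1 = 3509; m = 6017; 6017 = 11 * 547; sigma = (1 + 11) * (1 + 547) = 12 * 548 = 6576; answer 6576

6576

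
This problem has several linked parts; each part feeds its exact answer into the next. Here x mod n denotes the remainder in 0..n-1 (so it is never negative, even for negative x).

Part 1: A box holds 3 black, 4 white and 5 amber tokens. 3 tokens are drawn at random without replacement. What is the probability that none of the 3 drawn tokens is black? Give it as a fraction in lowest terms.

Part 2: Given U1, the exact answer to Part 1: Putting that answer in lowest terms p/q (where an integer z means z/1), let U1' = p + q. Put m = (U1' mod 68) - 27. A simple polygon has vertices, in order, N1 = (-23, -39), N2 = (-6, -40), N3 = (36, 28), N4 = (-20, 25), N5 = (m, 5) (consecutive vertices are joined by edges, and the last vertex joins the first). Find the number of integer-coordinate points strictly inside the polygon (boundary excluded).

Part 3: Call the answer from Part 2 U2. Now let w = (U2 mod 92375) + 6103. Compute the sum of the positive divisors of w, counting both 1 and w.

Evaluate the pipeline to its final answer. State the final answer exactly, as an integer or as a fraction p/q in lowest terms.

Part 1: total draws C(12,3) = 220; favorable C(9,3) = 84; P = 21/55; answer 21/55
Part 2: U1 = 21/55; threaded value p + q = 76; m = -19; cross terms: (-23*-40 - -6*-39)=686, (-6*28 - 36*-40)=1272, (36*25 - -20*28)=1460, (-20*5 - -19*25)=375, (-19*-39 - -23*5)=856; twice the area = |4649| = 4649; area = 4649/2; boundary points = 1 + 2 + 1 + 1 + 4 = 9; strictly interior points = area - boundary/2 + 1 = 2321; answer 2321
Part 3: U2 = 2321; w = 8424; 8424 = 2^3 * 3^4 * 13; sigma = (1 + 2 + 4 + 8) * (1 + 3 + 9 + 27 + 81) * (1 + 13) = 15 * 121 * 14 = 25410; answer 25410

25410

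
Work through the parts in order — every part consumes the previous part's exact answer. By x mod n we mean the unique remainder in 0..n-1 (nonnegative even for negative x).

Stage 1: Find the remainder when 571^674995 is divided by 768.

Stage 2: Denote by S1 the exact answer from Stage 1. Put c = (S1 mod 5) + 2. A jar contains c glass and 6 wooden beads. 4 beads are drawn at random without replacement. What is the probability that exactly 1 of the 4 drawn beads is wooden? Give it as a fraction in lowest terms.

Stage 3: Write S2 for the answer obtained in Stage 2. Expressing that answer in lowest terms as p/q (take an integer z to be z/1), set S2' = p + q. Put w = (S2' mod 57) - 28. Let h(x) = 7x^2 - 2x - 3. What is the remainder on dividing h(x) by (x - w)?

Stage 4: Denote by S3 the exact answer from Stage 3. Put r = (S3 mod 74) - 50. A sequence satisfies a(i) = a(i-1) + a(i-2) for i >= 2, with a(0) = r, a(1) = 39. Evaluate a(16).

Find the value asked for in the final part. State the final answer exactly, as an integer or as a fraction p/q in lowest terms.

34833

Stage 1: squarings mod 768: 571^1=571, 571^2=409, 571^4=625, 571^8=481, 571^16=193, 571^32=385, 571^64=1, 571^128=1, 571^256=1, 571^512=1, 571^1024=1, 571^2048=1, 571^4096=1, 571^8192=1, 571^16384=1, 571^32768=1, 571^65536=1, 571^131072=1, 571^262144=1, 571^524288=1; 571^674995 = 571^1 * 571^2 * 571^16 * 571^32 * 571^128 * 571^1024 * 571^2048 * 571^16384 * 571^131072 * 571^524288 = 259 (mod 768); answer 259
Stage 2: S1 = 259; c = 6; total draws C(12,4) = 495; favorable C(6,1)*C(6,3) = 120; P = 8/33; answer 8/33
Stage 3: S2 = 8/33; threaded value p + q = 41; w = 13; remainder = value at the root: 7*(13)^2 - 2*(13)^1 - 3 = (1183) + (-26) + (-3) = 1154; answer 1154
Stage 4: S3 = 1154; r = -6; a(2) = 1*(39) + 1*(-6) = 33; iterating: a(2)=33, a(3)=72, a(4)=105, a(5)=177, a(6)=282, a(7)=459, a(8)=741, a(9)=1200, a(10)=1941, a(11)=3141, a(12)=5082, a(13)=8223, a(14)=13305, a(15)=21528, a(16)=34833; answer 34833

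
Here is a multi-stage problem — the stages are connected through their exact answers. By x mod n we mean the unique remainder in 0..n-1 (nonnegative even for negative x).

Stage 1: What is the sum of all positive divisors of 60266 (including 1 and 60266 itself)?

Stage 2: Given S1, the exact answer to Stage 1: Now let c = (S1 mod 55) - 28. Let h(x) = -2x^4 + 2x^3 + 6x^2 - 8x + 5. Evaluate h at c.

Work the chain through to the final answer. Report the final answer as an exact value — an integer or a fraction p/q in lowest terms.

Stage 1: 60266 = 2 * 30133; sigma = (1 + 2) * (1 + 30133) = 3 * 30134 = 90402; answer 90402
Stage 2: S1 = 90402; c = 9; -2*(9)^4 + 2*(9)^3 + 6*(9)^2 - 8*(9)^1 + 5 = (-13122) + (1458) + (486) + (-72) + (5) = -11245; answer -11245

-11245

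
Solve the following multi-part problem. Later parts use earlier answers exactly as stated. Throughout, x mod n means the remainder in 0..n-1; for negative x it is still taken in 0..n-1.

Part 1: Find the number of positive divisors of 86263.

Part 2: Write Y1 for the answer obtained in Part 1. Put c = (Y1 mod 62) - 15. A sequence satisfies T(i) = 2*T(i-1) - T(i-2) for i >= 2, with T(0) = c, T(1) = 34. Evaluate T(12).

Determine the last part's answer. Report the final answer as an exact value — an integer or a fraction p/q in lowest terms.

551

Part 1: 86263 is prime, so its only divisors are 1 and 86263; count = 2; answer 2
Part 2: Y1 = 2; c = -13; T(2) = 2*(34) - 1*(-13) = 81; iterating: T(2)=81, T(3)=128, T(4)=175, T(5)=222, T(6)=269, T(7)=316, T(8)=363, T(9)=410, T(10)=457, T(11)=504, T(12)=551; answer 551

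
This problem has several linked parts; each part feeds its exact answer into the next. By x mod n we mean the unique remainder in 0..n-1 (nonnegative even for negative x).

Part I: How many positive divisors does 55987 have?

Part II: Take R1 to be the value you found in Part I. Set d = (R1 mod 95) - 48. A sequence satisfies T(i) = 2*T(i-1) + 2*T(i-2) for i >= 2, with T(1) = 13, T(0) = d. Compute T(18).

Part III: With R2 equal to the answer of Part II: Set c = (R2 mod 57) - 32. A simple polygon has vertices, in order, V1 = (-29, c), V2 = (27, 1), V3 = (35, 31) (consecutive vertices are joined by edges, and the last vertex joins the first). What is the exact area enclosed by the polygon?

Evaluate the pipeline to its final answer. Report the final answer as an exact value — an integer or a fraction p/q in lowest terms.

Part I: 55987 is prime, so its only divisors are 1 and 55987; count = 2; answer 2
Part II: R1 = 2; d = -46; T(2) = 2*(13) + 2*(-46) = -66; iterating: T(2)=-66, T(3)=-106, T(4)=-344, T(5)=-900, T(6)=-2488, T(7)=-6776, T(8)=-18528, T(9)=-50608, T(10)=-138272, T(11)=-377760, T(12)=-1032064, T(13)=-2819648, T(14)=-7703424, T(15)=-21046144, T(16)=-57499136, T(17)=-157090560, T(18)=-429179392; answer -429179392
Part III: R2 = -429179392; c = 24; cross terms: (-29*1 - 27*24)=-677, (27*31 - 35*1)=802, (35*24 - -29*31)=1739; twice the area = |1864| = 1864; area = 932; answer 932

932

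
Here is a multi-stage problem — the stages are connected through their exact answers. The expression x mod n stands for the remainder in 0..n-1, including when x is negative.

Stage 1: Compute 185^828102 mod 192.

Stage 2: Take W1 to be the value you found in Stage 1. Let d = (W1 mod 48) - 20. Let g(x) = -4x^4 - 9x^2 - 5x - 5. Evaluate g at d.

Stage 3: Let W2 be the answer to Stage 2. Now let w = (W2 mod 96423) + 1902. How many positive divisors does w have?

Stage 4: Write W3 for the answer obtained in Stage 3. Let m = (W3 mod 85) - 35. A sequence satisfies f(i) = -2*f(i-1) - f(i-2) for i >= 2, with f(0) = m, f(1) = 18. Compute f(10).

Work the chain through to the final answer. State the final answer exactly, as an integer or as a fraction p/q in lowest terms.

Stage 1: squarings mod 192: 185^1=185, 185^2=49, 185^4=97, 185^8=1, 185^16=1, 185^32=1, 185^64=1, 185^128=1, 185^256=1, 185^512=1, 185^1024=1, 185^2048=1, 185^4096=1, 185^8192=1, 185^16384=1, 185^32768=1, 185^65536=1, 185^131072=1, 185^262144=1, 185^524288=1; 185^828102 = 185^2 * 185^4 * 185^64 * 185^128 * 185^512 * 185^8192 * 185^32768 * 185^262144 * 185^524288 = 145 (mod 192); answer 145
Stage 2: W1 = 145; d = -19; -4*(-19)^4 - 9*(-19)^2 - 5*(-19)^1 - 5 = (-521284) + (-3249) + (95) + (-5) = -524443; answer -524443
Stage 3: W2 = -524443; w = 55997; 55997 is prime, so its only divisors are 1 and 55997; count = 2; answer 2
Stage 4: W3 = 2; m = -33; f(2) = -2*(18) - 1*(-33) = -3; iterating: f(2)=-3, f(3)=-12, f(4)=27, f(5)=-42, f(6)=57, f(7)=-72, f(8)=87, f(9)=-102, f(10)=117; answer 117

117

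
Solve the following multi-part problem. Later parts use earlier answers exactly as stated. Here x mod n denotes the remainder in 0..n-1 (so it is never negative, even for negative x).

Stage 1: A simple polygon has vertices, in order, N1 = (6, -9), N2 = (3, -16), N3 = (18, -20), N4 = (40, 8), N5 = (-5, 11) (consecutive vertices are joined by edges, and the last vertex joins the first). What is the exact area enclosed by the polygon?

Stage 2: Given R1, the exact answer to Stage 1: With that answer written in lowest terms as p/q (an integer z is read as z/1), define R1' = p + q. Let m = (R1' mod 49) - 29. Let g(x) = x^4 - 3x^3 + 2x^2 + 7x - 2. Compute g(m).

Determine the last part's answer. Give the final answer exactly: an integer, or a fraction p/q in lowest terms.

88252

Stage 1: cross terms: (6*-16 - 3*-9)=-69, (3*-20 - 18*-16)=228, (18*8 - 40*-20)=944, (40*11 - -5*8)=480, (-5*-9 - 6*11)=-21; twice the area = |1562| = 1562; area = 781; answer 781
Stage 2: R1 = 781; threaded value p + q = 782; m = 18; 1*(18)^4 - 3*(18)^3 + 2*(18)^2 + 7*(18)^1 - 2 = (104976) + (-17496) + (648) + (126) + (-2) = 88252; answer 88252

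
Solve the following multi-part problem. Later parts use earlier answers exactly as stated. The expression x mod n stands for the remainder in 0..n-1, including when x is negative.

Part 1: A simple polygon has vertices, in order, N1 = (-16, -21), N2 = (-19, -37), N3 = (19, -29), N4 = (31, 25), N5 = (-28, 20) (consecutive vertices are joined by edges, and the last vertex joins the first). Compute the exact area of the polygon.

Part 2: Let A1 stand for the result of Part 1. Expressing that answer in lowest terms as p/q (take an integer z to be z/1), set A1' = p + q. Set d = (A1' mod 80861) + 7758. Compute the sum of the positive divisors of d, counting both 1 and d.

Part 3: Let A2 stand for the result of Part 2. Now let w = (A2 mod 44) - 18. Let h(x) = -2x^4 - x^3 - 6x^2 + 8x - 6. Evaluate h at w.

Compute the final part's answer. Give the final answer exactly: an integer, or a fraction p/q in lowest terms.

-40710

Part 1: cross terms: (-16*-37 - -19*-21)=193, (-19*-29 - 19*-37)=1254, (19*25 - 31*-29)=1374, (31*20 - -28*25)=1320, (-28*-21 - -16*20)=908; twice the area = |5049| = 5049; area = 5049/2; answer 5049/2
Part 2: A1 = 5049/2; threaded value p + q = 5051; d = 12809; 12809 is prime, so its only divisors are 1 and 12809; sigma = 1 + 12809 = 12810; answer 12810
Part 3: A2 = 12810; w = -12; -2*(-12)^4 - 1*(-12)^3 - 6*(-12)^2 + 8*(-12)^1 - 6 = (-41472) + (1728) + (-864) + (-96) + (-6) = -40710; answer -40710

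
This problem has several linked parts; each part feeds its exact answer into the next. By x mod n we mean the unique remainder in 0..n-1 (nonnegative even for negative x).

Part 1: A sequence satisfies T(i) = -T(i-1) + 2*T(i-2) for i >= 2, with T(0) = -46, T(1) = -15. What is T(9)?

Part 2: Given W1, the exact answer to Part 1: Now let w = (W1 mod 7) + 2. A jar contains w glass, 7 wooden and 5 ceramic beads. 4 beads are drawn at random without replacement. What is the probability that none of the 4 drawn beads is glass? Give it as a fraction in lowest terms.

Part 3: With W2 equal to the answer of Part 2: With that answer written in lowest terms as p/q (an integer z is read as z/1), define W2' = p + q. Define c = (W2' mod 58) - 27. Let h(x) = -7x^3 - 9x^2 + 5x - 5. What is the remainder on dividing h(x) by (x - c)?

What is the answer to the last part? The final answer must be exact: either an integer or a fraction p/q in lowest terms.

52295

Part 1: T(2) = -1*(-15) + 2*(-46) = -77; iterating: T(2)=-77, T(3)=47, T(4)=-201, T(5)=295, T(6)=-697, T(7)=1287, T(8)=-2681, T(9)=5255; answer 5255
Part 2: W1 = 5255; w = 7; total draws C(19,4) = 3876; favorable C(12,4) = 495; P = 165/1292; answer 165/1292
Part 3: W2 = 165/1292; threaded value p + q = 1457; c = -20; remainder = value at the root: -7*(-20)^3 - 9*(-20)^2 + 5*(-20)^1 - 5 = (56000) + (-3600) + (-100) + (-5) = 52295; answer 52295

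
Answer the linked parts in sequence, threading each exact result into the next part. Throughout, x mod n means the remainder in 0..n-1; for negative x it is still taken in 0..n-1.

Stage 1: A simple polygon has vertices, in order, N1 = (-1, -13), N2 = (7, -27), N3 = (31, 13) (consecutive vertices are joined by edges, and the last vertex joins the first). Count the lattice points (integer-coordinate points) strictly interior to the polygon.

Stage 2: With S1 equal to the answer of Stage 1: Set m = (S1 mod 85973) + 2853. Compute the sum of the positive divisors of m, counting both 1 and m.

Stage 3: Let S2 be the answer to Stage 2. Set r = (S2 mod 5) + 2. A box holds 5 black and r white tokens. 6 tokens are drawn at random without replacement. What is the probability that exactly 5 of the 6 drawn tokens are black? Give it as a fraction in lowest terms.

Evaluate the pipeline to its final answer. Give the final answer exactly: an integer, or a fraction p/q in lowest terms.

Stage 1: cross terms: (-1*-27 - 7*-13)=118, (7*13 - 31*-27)=928, (31*-13 - -1*13)=-390; twice the area = |656| = 656; area = 328; boundary points = 2 + 8 + 2 = 12; strictly interior points = area - boundary/2 + 1 = 323; answer 323
Stage 2: S1 = 323; m = 3176; 3176 = 2^3 * 397; sigma = (1 + 2 + 4 + 8) * (1 + 397) = 15 * 398 = 5970; answer 5970
Stage 3: S2 = 5970; r = 2; total draws C(7,6) = 7; favorable C(5,5)*C(2,1) = 2; P = 2/7; answer 2/7

2/7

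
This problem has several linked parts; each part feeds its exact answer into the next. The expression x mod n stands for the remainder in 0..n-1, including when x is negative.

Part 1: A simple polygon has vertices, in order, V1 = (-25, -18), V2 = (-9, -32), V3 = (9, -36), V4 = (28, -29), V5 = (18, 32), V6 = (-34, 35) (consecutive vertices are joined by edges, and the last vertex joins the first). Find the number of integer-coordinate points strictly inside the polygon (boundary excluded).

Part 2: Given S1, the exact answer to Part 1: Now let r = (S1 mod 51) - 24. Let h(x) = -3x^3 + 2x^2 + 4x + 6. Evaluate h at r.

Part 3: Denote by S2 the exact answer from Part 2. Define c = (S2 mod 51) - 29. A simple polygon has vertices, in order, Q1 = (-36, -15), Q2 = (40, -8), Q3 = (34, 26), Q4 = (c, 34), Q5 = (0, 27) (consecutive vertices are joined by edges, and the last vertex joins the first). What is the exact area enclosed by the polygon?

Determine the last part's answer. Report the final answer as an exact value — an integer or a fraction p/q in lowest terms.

Part 1: cross terms: (-25*-32 - -9*-18)=638, (-9*-36 - 9*-32)=612, (9*-29 - 28*-36)=747, (28*32 - 18*-29)=1418, (18*35 - -34*32)=1718, (-34*-18 - -25*35)=1487; twice the area = |6620| = 6620; area = 3310; boundary points = 2 + 2 + 1 + 1 + 1 + 1 = 8; strictly interior points = area - boundary/2 + 1 = 3307; answer 3307
Part 2: S1 = 3307; r = 19; -3*(19)^3 + 2*(19)^2 + 4*(19)^1 + 6 = (-20577) + (722) + (76) + (6) = -19773; answer -19773
Part 3: S2 = -19773; c = -14; cross terms: (-36*-8 - 40*-15)=888, (40*26 - 34*-8)=1312, (34*34 - -14*26)=1520, (-14*27 - 0*34)=-378, (0*-15 - -36*27)=972; twice the area = |4314| = 4314; area = 2157; answer 2157

2157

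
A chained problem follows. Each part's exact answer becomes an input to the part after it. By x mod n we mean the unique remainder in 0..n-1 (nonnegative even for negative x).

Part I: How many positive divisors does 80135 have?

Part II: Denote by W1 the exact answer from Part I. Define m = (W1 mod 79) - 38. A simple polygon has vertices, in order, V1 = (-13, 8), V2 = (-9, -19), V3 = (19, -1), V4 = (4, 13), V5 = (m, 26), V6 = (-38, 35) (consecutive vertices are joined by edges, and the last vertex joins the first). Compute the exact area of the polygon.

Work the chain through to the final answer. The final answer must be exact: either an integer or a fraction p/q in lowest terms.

1699/2

Part I: 80135 = 5 * 11 * 31 * 47; number of divisors = (1+1) * (1+1) * (1+1) * (1+1) = 16; answer 16
Part II: W1 = 16; m = -22; cross terms: (-13*-19 - -9*8)=319, (-9*-1 - 19*-19)=370, (19*13 - 4*-1)=251, (4*26 - -22*13)=390, (-22*35 - -38*26)=218, (-38*8 - -13*35)=151; twice the area = |1699| = 1699; area = 1699/2; answer 1699/2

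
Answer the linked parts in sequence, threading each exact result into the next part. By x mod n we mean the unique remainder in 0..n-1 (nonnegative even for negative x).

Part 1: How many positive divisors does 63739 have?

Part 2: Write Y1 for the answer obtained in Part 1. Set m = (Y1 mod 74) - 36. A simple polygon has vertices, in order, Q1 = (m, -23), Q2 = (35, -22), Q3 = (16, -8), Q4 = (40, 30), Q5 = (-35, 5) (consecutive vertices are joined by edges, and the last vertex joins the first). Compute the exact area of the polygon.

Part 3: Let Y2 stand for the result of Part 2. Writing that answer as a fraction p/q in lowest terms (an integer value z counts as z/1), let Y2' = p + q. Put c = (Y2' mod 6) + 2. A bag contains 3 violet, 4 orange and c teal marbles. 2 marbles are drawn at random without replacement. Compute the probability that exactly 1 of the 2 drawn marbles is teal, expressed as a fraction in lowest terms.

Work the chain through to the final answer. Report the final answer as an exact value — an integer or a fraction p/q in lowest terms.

Part 1: 63739 = 13 * 4903; number of divisors = (1+1) * (1+1) = 4; answer 4
Part 2: Y1 = 4; m = -32; cross terms: (-32*-22 - 35*-23)=1509, (35*-8 - 16*-22)=72, (16*30 - 40*-8)=800, (40*5 - -35*30)=1250, (-35*-23 - -32*5)=965; twice the area = |4596| = 4596; area = 2298; answer 2298
Part 3: Y2 = 2298; threaded value p + q = 2299; c = 3; total draws C(10,2) = 45; favorable C(3,1)*C(7,1) = 21; P = 7/15; answer 7/15

7/15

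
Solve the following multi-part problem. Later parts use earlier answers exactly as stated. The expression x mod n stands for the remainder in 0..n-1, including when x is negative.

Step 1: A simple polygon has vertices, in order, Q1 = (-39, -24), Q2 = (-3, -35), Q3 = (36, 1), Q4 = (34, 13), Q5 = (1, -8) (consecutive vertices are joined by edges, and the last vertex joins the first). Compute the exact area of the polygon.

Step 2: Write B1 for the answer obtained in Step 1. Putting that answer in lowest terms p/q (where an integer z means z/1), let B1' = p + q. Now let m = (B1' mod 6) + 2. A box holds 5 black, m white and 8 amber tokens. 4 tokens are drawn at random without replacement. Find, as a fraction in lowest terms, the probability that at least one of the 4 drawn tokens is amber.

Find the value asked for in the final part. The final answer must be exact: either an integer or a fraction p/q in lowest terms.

25/26

Step 1: cross terms: (-39*-35 - -3*-24)=1293, (-3*1 - 36*-35)=1257, (36*13 - 34*1)=434, (34*-8 - 1*13)=-285, (1*-24 - -39*-8)=-336; twice the area = |2363| = 2363; area = 2363/2; answer 2363/2
Step 2: B1 = 2363/2; threaded value p + q = 2365; m = 3; total draws C(16,4) = 1820; complement C(8,4) = 70; favorable 1820 - 70 = 1750; P = 25/26; answer 25/26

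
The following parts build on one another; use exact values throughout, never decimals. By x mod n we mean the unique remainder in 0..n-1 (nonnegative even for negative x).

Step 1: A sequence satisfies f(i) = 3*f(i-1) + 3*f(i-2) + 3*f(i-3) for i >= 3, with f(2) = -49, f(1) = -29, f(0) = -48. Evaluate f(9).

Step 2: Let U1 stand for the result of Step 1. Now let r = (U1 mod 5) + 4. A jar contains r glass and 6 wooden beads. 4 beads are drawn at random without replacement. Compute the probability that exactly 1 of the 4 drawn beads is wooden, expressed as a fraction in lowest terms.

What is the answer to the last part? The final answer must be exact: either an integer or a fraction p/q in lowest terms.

42/143

Step 1: f(3) = 3*(-49) + 3*(-29) + 3*(-48) = -378; iterating: f(3)=-378, f(4)=-1368, f(5)=-5385, f(6)=-21393, f(7)=-84438, f(8)=-333648, f(9)=-1318437; answer -1318437
Step 2: U1 = -1318437; r = 7; total draws C(13,4) = 715; favorable C(6,1)*C(7,3) = 210; P = 42/143; answer 42/143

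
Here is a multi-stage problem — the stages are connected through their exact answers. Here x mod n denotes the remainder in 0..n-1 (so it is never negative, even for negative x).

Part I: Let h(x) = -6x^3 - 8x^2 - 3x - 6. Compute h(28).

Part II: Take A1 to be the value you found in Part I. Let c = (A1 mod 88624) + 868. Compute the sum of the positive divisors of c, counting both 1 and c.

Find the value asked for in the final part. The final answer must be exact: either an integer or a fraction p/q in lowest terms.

Part I: -6*(28)^3 - 8*(28)^2 - 3*(28)^1 - 6 = (-131712) + (-6272) + (-84) + (-6) = -138074; answer -138074
Part II: A1 = -138074; c = 40042; 40042 = 2 * 20021; sigma = (1 + 2) * (1 + 20021) = 3 * 20022 = 60066; answer 60066

60066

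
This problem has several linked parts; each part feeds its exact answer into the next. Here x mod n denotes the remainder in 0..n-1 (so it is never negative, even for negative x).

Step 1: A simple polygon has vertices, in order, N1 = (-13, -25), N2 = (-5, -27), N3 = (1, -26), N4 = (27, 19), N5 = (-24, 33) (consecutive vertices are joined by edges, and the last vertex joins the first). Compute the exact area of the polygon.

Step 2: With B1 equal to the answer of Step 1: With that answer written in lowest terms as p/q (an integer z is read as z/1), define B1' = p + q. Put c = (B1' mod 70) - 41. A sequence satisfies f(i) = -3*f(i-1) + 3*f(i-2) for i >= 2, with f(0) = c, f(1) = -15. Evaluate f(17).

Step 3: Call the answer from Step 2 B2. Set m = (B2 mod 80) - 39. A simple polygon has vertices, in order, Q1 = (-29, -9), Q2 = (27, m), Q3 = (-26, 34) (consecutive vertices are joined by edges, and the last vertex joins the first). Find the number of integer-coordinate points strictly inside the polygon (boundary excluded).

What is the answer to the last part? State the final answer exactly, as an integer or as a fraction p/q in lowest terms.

Step 1: cross terms: (-13*-27 - -5*-25)=226, (-5*-26 - 1*-27)=157, (1*19 - 27*-26)=721, (27*33 - -24*19)=1347, (-24*-25 - -13*33)=1029; twice the area = |3480| = 3480; area = 1740; answer 1740
Step 2: B1 = 1740; threaded value p + q = 1741; c = 20; f(2) = -3*(-15) + 3*(20) = 105; iterating: f(2)=105, f(3)=-360, f(4)=1395, f(5)=-5265, f(6)=19980, f(7)=-75735, f(8)=287145, f(9)=-1088640, f(10)=4127355, f(11)=-15647985, f(12)=59326020, f(13)=-224922015, f(14)=852744105, f(15)=-3232998360, f(16)=12257227395, f(17)=-46470677265; answer -46470677265
Step 3: B2 = -46470677265; m = -24; cross terms: (-29*-24 - 27*-9)=939, (27*34 - -26*-24)=294, (-26*-9 - -29*34)=1220; twice the area = |2453| = 2453; area = 2453/2; boundary points = 1 + 1 + 1 = 3; strictly interior points = area - boundary/2 + 1 = 1226; answer 1226

1226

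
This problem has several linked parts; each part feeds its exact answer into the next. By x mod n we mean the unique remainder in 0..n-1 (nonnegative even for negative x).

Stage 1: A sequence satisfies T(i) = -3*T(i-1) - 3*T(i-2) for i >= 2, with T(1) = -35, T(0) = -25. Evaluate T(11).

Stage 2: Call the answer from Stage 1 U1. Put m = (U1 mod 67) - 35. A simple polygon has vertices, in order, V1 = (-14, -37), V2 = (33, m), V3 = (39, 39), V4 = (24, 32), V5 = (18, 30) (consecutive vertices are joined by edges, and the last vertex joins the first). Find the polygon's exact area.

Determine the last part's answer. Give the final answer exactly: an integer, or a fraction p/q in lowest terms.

Stage 1: T(2) = -3*(-35) - 3*(-25) = 180; iterating: T(2)=180, T(3)=-435, T(4)=765, T(5)=-990, T(6)=675, T(7)=945, T(8)=-4860, T(9)=11745, T(10)=-20655, T(11)=26730; answer 26730
Stage 2: U1 = 26730; m = 29; cross terms: (-14*29 - 33*-37)=815, (33*39 - 39*29)=156, (39*32 - 24*39)=312, (24*30 - 18*32)=144, (18*-37 - -14*30)=-246; twice the area = |1181| = 1181; area = 1181/2; answer 1181/2

1181/2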